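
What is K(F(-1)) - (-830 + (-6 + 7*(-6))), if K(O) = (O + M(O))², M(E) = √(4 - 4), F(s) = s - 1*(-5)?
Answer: 894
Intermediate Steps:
F(s) = 5 + s (F(s) = s + 5 = 5 + s)
M(E) = 0 (M(E) = √0 = 0)
K(O) = O² (K(O) = (O + 0)² = O²)
K(F(-1)) - (-830 + (-6 + 7*(-6))) = (5 - 1)² - (-830 + (-6 + 7*(-6))) = 4² - (-830 + (-6 - 42)) = 16 - (-830 - 48) = 16 - 1*(-878) = 16 + 878 = 894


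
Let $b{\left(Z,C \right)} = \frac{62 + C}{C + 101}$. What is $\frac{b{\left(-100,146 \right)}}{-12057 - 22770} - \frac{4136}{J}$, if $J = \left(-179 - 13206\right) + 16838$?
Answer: $- \frac{304100024}{253877221} \approx -1.1978$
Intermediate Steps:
$b{\left(Z,C \right)} = \frac{62 + C}{101 + C}$
$J = 3453$ ($J = -13385 + 16838 = 3453$)
$\frac{b{\left(-100,146 \right)}}{-12057 - 22770} - \frac{4136}{J} = \frac{\frac{1}{101 + 146} \left(62 + 146\right)}{-12057 - 22770} - \frac{4136}{3453} = \frac{\frac{1}{247} \cdot 208}{-12057 - 22770} - \frac{4136}{3453} = \frac{\frac{1}{247} \cdot 208}{-34827} - \frac{4136}{3453} = \frac{16}{19} \left(- \frac{1}{34827}\right) - \frac{4136}{3453} = - \frac{16}{661713} - \frac{4136}{3453} = - \frac{304100024}{253877221}$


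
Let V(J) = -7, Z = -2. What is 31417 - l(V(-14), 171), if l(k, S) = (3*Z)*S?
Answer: 32443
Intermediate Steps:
l(k, S) = -6*S (l(k, S) = (3*(-2))*S = -6*S)
31417 - l(V(-14), 171) = 31417 - (-6)*171 = 31417 - 1*(-1026) = 31417 + 1026 = 32443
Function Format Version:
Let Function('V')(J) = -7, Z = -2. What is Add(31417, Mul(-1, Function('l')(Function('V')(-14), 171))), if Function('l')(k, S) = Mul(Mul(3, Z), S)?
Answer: 32443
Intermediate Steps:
Function('l')(k, S) = Mul(-6, S) (Function('l')(k, S) = Mul(Mul(3, -2), S) = Mul(-6, S))
Add(31417, Mul(-1, Function('l')(Function('V')(-14), 171))) = Add(31417, Mul(-1, Mul(-6, 171))) = Add(31417, Mul(-1, -1026)) = Add(31417, 1026) = 32443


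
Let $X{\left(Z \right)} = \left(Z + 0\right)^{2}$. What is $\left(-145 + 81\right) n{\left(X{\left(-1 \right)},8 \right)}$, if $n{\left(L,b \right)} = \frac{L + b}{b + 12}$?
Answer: $- \frac{144}{5} \approx -28.8$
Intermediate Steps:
$X{\left(Z \right)} = Z^{2}$
$n{\left(L,b \right)} = \frac{L + b}{12 + b}$
$\left(-145 + 81\right) n{\left(X{\left(-1 \right)},8 \right)} = \left(-145 + 81\right) \frac{\left(-1\right)^{2} + 8}{12 + 8} = - 64 \frac{1 + 8}{20} = - 64 \cdot \frac{1}{20} \cdot 9 = \left(-64\right) \frac{9}{20} = - \frac{144}{5}$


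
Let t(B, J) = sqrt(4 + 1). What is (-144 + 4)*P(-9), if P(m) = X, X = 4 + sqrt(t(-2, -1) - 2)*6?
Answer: -560 - 840*sqrt(-2 + sqrt(5)) ≈ -968.13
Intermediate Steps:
t(B, J) = sqrt(5)
X = 4 + 6*sqrt(-2 + sqrt(5)) (X = 4 + sqrt(sqrt(5) - 2)*6 = 4 + sqrt(-2 + sqrt(5))*6 = 4 + 6*sqrt(-2 + sqrt(5)) ≈ 6.9152)
P(m) = 4 + 6*sqrt(-2 + sqrt(5))
(-144 + 4)*P(-9) = (-144 + 4)*(4 + 6*sqrt(-2 + sqrt(5))) = -140*(4 + 6*sqrt(-2 + sqrt(5))) = -560 - 840*sqrt(-2 + sqrt(5))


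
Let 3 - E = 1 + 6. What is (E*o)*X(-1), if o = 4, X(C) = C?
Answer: 16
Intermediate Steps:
E = -4 (E = 3 - (1 + 6) = 3 - 1*7 = 3 - 7 = -4)
(E*o)*X(-1) = -4*4*(-1) = -16*(-1) = 16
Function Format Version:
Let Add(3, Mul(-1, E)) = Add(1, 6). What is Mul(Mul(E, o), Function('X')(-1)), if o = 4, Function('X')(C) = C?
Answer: 16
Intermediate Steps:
E = -4 (E = Add(3, Mul(-1, Add(1, 6))) = Add(3, Mul(-1, 7)) = Add(3, -7) = -4)
Mul(Mul(E, o), Function('X')(-1)) = Mul(Mul(-4, 4), -1) = Mul(-16, -1) = 16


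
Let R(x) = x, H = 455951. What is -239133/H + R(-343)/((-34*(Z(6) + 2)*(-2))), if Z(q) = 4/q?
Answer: -599261931/248037344 ≈ -2.4160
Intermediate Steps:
-239133/H + R(-343)/((-34*(Z(6) + 2)*(-2))) = -239133/455951 - 343*1/(68*(4/6 + 2)) = -239133*1/455951 - 343*1/(68*(4*(1/6) + 2)) = -239133/455951 - 343*1/(68*(2/3 + 2)) = -239133/455951 - 343/(-34*8/3*(-2)) = -239133/455951 - 343/((-272/3*(-2))) = -239133/455951 - 343/544/3 = -239133/455951 - 343*3/544 = -239133/455951 - 1029/544 = -599261931/248037344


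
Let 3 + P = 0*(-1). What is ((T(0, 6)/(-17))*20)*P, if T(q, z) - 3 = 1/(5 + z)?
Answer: 120/11 ≈ 10.909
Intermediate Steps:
T(q, z) = 3 + 1/(5 + z)
P = -3 (P = -3 + 0*(-1) = -3 + 0 = -3)
((T(0, 6)/(-17))*20)*P = ((((16 + 3*6)/(5 + 6))/(-17))*20)*(-3) = ((((16 + 18)/11)*(-1/17))*20)*(-3) = ((((1/11)*34)*(-1/17))*20)*(-3) = (((34/11)*(-1/17))*20)*(-3) = -2/11*20*(-3) = -40/11*(-3) = 120/11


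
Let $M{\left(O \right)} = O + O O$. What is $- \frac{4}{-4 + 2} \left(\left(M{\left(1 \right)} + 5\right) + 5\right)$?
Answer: $24$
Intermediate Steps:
$M{\left(O \right)} = O + O^{2}$
$- \frac{4}{-4 + 2} \left(\left(M{\left(1 \right)} + 5\right) + 5\right) = - \frac{4}{-4 + 2} \left(\left(1 \left(1 + 1\right) + 5\right) + 5\right) = - \frac{4}{-2} \left(\left(1 \cdot 2 + 5\right) + 5\right) = \left(-4\right) \left(- \frac{1}{2}\right) \left(\left(2 + 5\right) + 5\right) = 2 \left(7 + 5\right) = 2 \cdot 12 = 24$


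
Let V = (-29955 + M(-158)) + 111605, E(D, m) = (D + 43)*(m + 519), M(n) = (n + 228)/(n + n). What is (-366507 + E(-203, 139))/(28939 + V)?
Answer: -74542346/17473027 ≈ -4.2661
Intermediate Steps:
M(n) = (228 + n)/(2*n) (M(n) = (228 + n)/((2*n)) = (228 + n)*(1/(2*n)) = (228 + n)/(2*n))
E(D, m) = (43 + D)*(519 + m)
V = 12900665/158 (V = (-29955 + (1/2)*(228 - 158)/(-158)) + 111605 = (-29955 + (1/2)*(-1/158)*70) + 111605 = (-29955 - 35/158) + 111605 = -4732925/158 + 111605 = 12900665/158 ≈ 81650.)
(-366507 + E(-203, 139))/(28939 + V) = (-366507 + (22317 + 43*139 + 519*(-203) - 203*139))/(28939 + 12900665/158) = (-366507 + (22317 + 5977 - 105357 - 28217))/(17473027/158) = (-366507 - 105280)*(158/17473027) = -471787*158/17473027 = -74542346/17473027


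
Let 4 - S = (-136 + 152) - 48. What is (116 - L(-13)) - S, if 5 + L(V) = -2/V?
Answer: 1103/13 ≈ 84.846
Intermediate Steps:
L(V) = -5 - 2/V
S = 36 (S = 4 - ((-136 + 152) - 48) = 4 - (16 - 48) = 4 - 1*(-32) = 4 + 32 = 36)
(116 - L(-13)) - S = (116 - (-5 - 2/(-13))) - 1*36 = (116 - (-5 - 2*(-1/13))) - 36 = (116 - (-5 + 2/13)) - 36 = (116 - 1*(-63/13)) - 36 = (116 + 63/13) - 36 = 1571/13 - 36 = 1103/13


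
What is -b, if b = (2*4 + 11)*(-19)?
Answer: 361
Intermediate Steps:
b = -361 (b = (8 + 11)*(-19) = 19*(-19) = -361)
-b = -1*(-361) = 361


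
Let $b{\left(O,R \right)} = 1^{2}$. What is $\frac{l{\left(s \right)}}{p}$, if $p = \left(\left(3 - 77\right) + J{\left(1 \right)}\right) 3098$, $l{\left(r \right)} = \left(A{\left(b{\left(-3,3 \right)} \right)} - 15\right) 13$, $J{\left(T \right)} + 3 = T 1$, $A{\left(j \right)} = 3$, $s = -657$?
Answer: $\frac{39}{58862} \approx 0.00066257$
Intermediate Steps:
$b{\left(O,R \right)} = 1$
$J{\left(T \right)} = -3 + T$ ($J{\left(T \right)} = -3 + T 1 = -3 + T$)
$l{\left(r \right)} = -156$ ($l{\left(r \right)} = \left(3 - 15\right) 13 = \left(-12\right) 13 = -156$)
$p = -235448$ ($p = \left(\left(3 - 77\right) + \left(-3 + 1\right)\right) 3098 = \left(-74 - 2\right) 3098 = \left(-76\right) 3098 = -235448$)
$\frac{l{\left(s \right)}}{p} = - \frac{156}{-235448} = \left(-156\right) \left(- \frac{1}{235448}\right) = \frac{39}{58862}$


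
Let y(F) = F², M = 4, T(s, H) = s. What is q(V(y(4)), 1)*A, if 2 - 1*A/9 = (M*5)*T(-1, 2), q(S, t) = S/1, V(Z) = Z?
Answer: 3168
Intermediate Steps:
q(S, t) = S (q(S, t) = S*1 = S)
A = 198 (A = 18 - 9*4*5*(-1) = 18 - 180*(-1) = 18 - 9*(-20) = 18 + 180 = 198)
q(V(y(4)), 1)*A = 4²*198 = 16*198 = 3168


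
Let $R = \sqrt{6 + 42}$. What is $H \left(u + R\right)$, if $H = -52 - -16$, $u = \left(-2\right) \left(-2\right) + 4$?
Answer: $-288 - 144 \sqrt{3} \approx -537.42$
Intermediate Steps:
$R = 4 \sqrt{3}$ ($R = \sqrt{48} = 4 \sqrt{3} \approx 6.9282$)
$u = 8$ ($u = 4 + 4 = 8$)
$H = -36$ ($H = -52 + 16 = -36$)
$H \left(u + R\right) = - 36 \left(8 + 4 \sqrt{3}\right) = -288 - 144 \sqrt{3}$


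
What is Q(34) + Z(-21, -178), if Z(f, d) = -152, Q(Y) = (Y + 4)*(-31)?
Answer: -1330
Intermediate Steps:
Q(Y) = -124 - 31*Y (Q(Y) = (4 + Y)*(-31) = -124 - 31*Y)
Q(34) + Z(-21, -178) = (-124 - 31*34) - 152 = (-124 - 1054) - 152 = -1178 - 152 = -1330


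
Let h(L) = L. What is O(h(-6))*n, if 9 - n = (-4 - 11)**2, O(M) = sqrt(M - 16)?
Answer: -216*I*sqrt(22) ≈ -1013.1*I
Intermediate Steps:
O(M) = sqrt(-16 + M)
n = -216 (n = 9 - (-4 - 11)**2 = 9 - 1*(-15)**2 = 9 - 1*225 = 9 - 225 = -216)
O(h(-6))*n = sqrt(-16 - 6)*(-216) = sqrt(-22)*(-216) = (I*sqrt(22))*(-216) = -216*I*sqrt(22)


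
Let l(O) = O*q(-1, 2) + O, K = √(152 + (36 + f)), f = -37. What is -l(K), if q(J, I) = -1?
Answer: 0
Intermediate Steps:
K = √151 (K = √(152 + (36 - 37)) = √(152 - 1) = √151 ≈ 12.288)
l(O) = 0 (l(O) = O*(-1) + O = -O + O = 0)
-l(K) = -1*0 = 0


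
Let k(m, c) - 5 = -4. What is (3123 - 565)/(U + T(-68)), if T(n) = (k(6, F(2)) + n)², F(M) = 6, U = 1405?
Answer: 1279/2947 ≈ 0.43400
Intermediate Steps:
k(m, c) = 1 (k(m, c) = 5 - 4 = 1)
T(n) = (1 + n)²
(3123 - 565)/(U + T(-68)) = (3123 - 565)/(1405 + (1 - 68)²) = 2558/(1405 + (-67)²) = 2558/(1405 + 4489) = 2558/5894 = 2558*(1/5894) = 1279/2947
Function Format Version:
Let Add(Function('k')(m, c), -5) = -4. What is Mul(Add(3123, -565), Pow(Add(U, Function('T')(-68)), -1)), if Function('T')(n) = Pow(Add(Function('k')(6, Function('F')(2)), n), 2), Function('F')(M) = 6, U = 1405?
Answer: Rational(1279, 2947) ≈ 0.43400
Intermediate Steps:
Function('k')(m, c) = 1 (Function('k')(m, c) = Add(5, -4) = 1)
Function('T')(n) = Pow(Add(1, n), 2)
Mul(Add(3123, -565), Pow(Add(U, Function('T')(-68)), -1)) = Mul(Add(3123, -565), Pow(Add(1405, Pow(Add(1, -68), 2)), -1)) = Mul(2558, Pow(Add(1405, Pow(-67, 2)), -1)) = Mul(2558, Pow(Add(1405, 4489), -1)) = Mul(2558, Pow(5894, -1)) = Mul(2558, Rational(1, 5894)) = Rational(1279, 2947)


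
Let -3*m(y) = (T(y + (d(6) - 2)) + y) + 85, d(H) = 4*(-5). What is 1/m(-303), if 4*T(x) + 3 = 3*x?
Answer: 6/925 ≈ 0.0064865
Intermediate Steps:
d(H) = -20
T(x) = -¾ + 3*x/4 (T(x) = -¾ + (3*x)/4 = -¾ + 3*x/4)
m(y) = -271/12 - 7*y/12 (m(y) = -(((-¾ + 3*(y + (-20 - 2))/4) + y) + 85)/3 = -(((-¾ + 3*(y - 22)/4) + y) + 85)/3 = -(((-¾ + 3*(-22 + y)/4) + y) + 85)/3 = -(((-¾ + (-33/2 + 3*y/4)) + y) + 85)/3 = -(((-69/4 + 3*y/4) + y) + 85)/3 = -((-69/4 + 7*y/4) + 85)/3 = -(271/4 + 7*y/4)/3 = -271/12 - 7*y/12)
1/m(-303) = 1/(-271/12 - 7/12*(-303)) = 1/(-271/12 + 707/4) = 1/(925/6) = 6/925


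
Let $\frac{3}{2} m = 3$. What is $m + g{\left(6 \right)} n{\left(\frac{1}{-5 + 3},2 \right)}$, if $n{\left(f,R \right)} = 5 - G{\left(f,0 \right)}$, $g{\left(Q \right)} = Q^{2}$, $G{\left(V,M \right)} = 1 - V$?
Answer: $128$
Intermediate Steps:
$m = 2$ ($m = \frac{2}{3} \cdot 3 = 2$)
$n{\left(f,R \right)} = 4 + f$ ($n{\left(f,R \right)} = 5 - \left(1 - f\right) = 5 + \left(-1 + f\right) = 4 + f$)
$m + g{\left(6 \right)} n{\left(\frac{1}{-5 + 3},2 \right)} = 2 + 6^{2} \left(4 + \frac{1}{-5 + 3}\right) = 2 + 36 \left(4 + \frac{1}{-2}\right) = 2 + 36 \left(4 - \frac{1}{2}\right) = 2 + 36 \cdot \frac{7}{2} = 2 + 126 = 128$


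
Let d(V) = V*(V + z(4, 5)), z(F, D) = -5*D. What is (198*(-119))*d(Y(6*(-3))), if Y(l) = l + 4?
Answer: -12864852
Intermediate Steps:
Y(l) = 4 + l
d(V) = V*(-25 + V) (d(V) = V*(V - 5*5) = V*(V - 25) = V*(-25 + V))
(198*(-119))*d(Y(6*(-3))) = (198*(-119))*((4 + 6*(-3))*(-25 + (4 + 6*(-3)))) = -23562*(4 - 18)*(-25 + (4 - 18)) = -(-329868)*(-25 - 14) = -(-329868)*(-39) = -23562*546 = -12864852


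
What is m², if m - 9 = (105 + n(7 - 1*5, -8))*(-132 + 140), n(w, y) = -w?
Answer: 693889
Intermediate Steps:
m = 833 (m = 9 + (105 - (7 - 1*5))*(-132 + 140) = 9 + (105 - (7 - 5))*8 = 9 + (105 - 1*2)*8 = 9 + (105 - 2)*8 = 9 + 103*8 = 9 + 824 = 833)
m² = 833² = 693889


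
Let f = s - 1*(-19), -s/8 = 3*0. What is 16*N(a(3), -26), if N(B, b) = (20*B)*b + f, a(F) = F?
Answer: -24656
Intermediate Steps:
s = 0 (s = -24*0 = -8*0 = 0)
f = 19 (f = 0 - 1*(-19) = 0 + 19 = 19)
N(B, b) = 19 + 20*B*b (N(B, b) = (20*B)*b + 19 = 20*B*b + 19 = 19 + 20*B*b)
16*N(a(3), -26) = 16*(19 + 20*3*(-26)) = 16*(19 - 1560) = 16*(-1541) = -24656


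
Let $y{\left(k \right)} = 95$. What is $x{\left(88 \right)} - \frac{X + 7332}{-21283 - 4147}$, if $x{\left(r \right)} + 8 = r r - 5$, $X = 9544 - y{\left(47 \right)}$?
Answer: $\frac{196616111}{25430} \approx 7731.7$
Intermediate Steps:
$X = 9449$ ($X = 9544 - 95 = 9449$)
$x{\left(r \right)} = -13 + r^{2}$ ($x{\left(r \right)} = -8 + \left(r r - 5\right) = -8 + \left(r^{2} - 5\right) = -8 + \left(-5 + r^{2}\right) = -13 + r^{2}$)
$x{\left(88 \right)} - \frac{X + 7332}{-21283 - 4147} = \left(-13 + 88^{2}\right) - \frac{9449 + 7332}{-21283 - 4147} = \left(-13 + 7744\right) - \frac{16781}{-25430} = 7731 - 16781 \left(- \frac{1}{25430}\right) = 7731 - - \frac{16781}{25430} = 7731 + \frac{16781}{25430} = \frac{196616111}{25430}$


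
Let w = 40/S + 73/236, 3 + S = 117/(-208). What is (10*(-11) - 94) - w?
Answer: -2597329/13452 ≈ -193.08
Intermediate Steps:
S = -57/16 (S = -3 + 117/(-208) = -3 + 117*(-1/208) = -3 - 9/16 = -57/16 ≈ -3.5625)
w = -146879/13452 (w = 40/(-57/16) + 73/236 = 40*(-16/57) + 73*(1/236) = -640/57 + 73/236 = -146879/13452 ≈ -10.919)
(10*(-11) - 94) - w = (10*(-11) - 94) - 1*(-146879/13452) = (-110 - 94) + 146879/13452 = -204 + 146879/13452 = -2597329/13452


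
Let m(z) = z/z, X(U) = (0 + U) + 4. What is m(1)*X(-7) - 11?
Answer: -14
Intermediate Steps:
X(U) = 4 + U (X(U) = U + 4 = 4 + U)
m(z) = 1
m(1)*X(-7) - 11 = 1*(4 - 7) - 11 = 1*(-3) - 11 = -3 - 11 = -14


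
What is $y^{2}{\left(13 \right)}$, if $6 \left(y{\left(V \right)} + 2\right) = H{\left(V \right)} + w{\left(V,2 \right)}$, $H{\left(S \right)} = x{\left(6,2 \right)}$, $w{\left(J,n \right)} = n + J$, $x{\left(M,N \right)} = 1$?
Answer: $\frac{4}{9} \approx 0.44444$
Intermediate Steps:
$w{\left(J,n \right)} = J + n$
$H{\left(S \right)} = 1$
$y{\left(V \right)} = - \frac{3}{2} + \frac{V}{6}$ ($y{\left(V \right)} = -2 + \frac{1 + \left(V + 2\right)}{6} = -2 + \frac{1 + \left(2 + V\right)}{6} = -2 + \frac{3 + V}{6} = -2 + \left(\frac{1}{2} + \frac{V}{6}\right) = - \frac{3}{2} + \frac{V}{6}$)
$y^{2}{\left(13 \right)} = \left(- \frac{3}{2} + \frac{1}{6} \cdot 13\right)^{2} = \left(- \frac{3}{2} + \frac{13}{6}\right)^{2} = \left(\frac{2}{3}\right)^{2} = \frac{4}{9}$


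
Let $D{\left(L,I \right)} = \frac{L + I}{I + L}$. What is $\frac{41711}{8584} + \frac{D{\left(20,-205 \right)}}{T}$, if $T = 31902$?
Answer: $\frac{665336453}{136923384} \approx 4.8592$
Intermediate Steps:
$D{\left(L,I \right)} = 1$ ($D{\left(L,I \right)} = \frac{I + L}{I + L} = 1$)
$\frac{41711}{8584} + \frac{D{\left(20,-205 \right)}}{T} = \frac{41711}{8584} + 1 \cdot \frac{1}{31902} = 41711 \cdot \frac{1}{8584} + 1 \cdot \frac{1}{31902} = \frac{41711}{8584} + \frac{1}{31902} = \frac{665336453}{136923384}$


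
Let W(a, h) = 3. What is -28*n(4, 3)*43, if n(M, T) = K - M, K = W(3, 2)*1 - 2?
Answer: 3612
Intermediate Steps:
K = 1 (K = 3*1 - 2 = 3 - 2 = 1)
n(M, T) = 1 - M
-28*n(4, 3)*43 = -28*(1 - 1*4)*43 = -28*(1 - 4)*43 = -28*(-3)*43 = 84*43 = 3612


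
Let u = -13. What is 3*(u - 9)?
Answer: -66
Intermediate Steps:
3*(u - 9) = 3*(-13 - 9) = 3*(-22) = -66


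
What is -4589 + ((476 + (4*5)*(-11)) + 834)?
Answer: -3499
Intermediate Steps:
-4589 + ((476 + (4*5)*(-11)) + 834) = -4589 + ((476 + 20*(-11)) + 834) = -4589 + ((476 - 220) + 834) = -4589 + (256 + 834) = -4589 + 1090 = -3499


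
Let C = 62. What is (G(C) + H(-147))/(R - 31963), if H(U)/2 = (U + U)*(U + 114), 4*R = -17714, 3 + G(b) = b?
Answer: -38926/72783 ≈ -0.53482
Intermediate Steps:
G(b) = -3 + b
R = -8857/2 (R = (1/4)*(-17714) = -8857/2 ≈ -4428.5)
H(U) = 4*U*(114 + U) (H(U) = 2*((U + U)*(U + 114)) = 2*((2*U)*(114 + U)) = 2*(2*U*(114 + U)) = 4*U*(114 + U))
(G(C) + H(-147))/(R - 31963) = ((-3 + 62) + 4*(-147)*(114 - 147))/(-8857/2 - 31963) = (59 + 4*(-147)*(-33))/(-72783/2) = (59 + 19404)*(-2/72783) = 19463*(-2/72783) = -38926/72783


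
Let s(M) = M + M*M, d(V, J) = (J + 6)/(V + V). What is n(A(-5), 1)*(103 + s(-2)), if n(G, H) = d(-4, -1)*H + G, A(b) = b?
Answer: -4725/8 ≈ -590.63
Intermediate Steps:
d(V, J) = (6 + J)/(2*V) (d(V, J) = (6 + J)/((2*V)) = (6 + J)*(1/(2*V)) = (6 + J)/(2*V))
s(M) = M + M²
n(G, H) = G - 5*H/8 (n(G, H) = ((½)*(6 - 1)/(-4))*H + G = ((½)*(-¼)*5)*H + G = -5*H/8 + G = G - 5*H/8)
n(A(-5), 1)*(103 + s(-2)) = (-5 - 5/8*1)*(103 - 2*(1 - 2)) = (-5 - 5/8)*(103 - 2*(-1)) = -45*(103 + 2)/8 = -45/8*105 = -4725/8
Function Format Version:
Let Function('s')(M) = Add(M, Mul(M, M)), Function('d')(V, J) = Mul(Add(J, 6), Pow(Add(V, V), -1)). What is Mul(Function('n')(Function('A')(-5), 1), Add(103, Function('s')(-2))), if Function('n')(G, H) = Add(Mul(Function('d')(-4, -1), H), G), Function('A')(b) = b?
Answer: Rational(-4725, 8) ≈ -590.63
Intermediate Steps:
Function('d')(V, J) = Mul(Rational(1, 2), Pow(V, -1), Add(6, J)) (Function('d')(V, J) = Mul(Add(6, J), Pow(Mul(2, V), -1)) = Mul(Add(6, J), Mul(Rational(1, 2), Pow(V, -1))) = Mul(Rational(1, 2), Pow(V, -1), Add(6, J)))
Function('s')(M) = Add(M, Pow(M, 2))
Function('n')(G, H) = Add(G, Mul(Rational(-5, 8), H)) (Function('n')(G, H) = Add(Mul(Mul(Rational(1, 2), Pow(-4, -1), Add(6, -1)), H), G) = Add(Mul(Mul(Rational(1, 2), Rational(-1, 4), 5), H), G) = Add(Mul(Rational(-5, 8), H), G) = Add(G, Mul(Rational(-5, 8), H)))
Mul(Function('n')(Function('A')(-5), 1), Add(103, Function('s')(-2))) = Mul(Add(-5, Mul(Rational(-5, 8), 1)), Add(103, Mul(-2, Add(1, -2)))) = Mul(Add(-5, Rational(-5, 8)), Add(103, Mul(-2, -1))) = Mul(Rational(-45, 8), Add(103, 2)) = Mul(Rational(-45, 8), 105) = Rational(-4725, 8)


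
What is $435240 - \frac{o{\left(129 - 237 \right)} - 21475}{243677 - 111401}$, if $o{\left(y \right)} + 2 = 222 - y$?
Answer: $\frac{19190609129}{44092} \approx 4.3524 \cdot 10^{5}$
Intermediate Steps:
$o{\left(y \right)} = 220 - y$ ($o{\left(y \right)} = -2 - \left(-222 + y\right) = 220 - y$)
$435240 - \frac{o{\left(129 - 237 \right)} - 21475}{243677 - 111401} = 435240 - \frac{\left(220 - \left(129 - 237\right)\right) - 21475}{243677 - 111401} = 435240 - \frac{\left(220 - -108\right) - 21475}{132276} = 435240 - \left(\left(220 + 108\right) - 21475\right) \frac{1}{132276} = 435240 - \left(328 - 21475\right) \frac{1}{132276} = 435240 - \left(-21147\right) \frac{1}{132276} = 435240 - - \frac{7049}{44092} = 435240 + \frac{7049}{44092} = \frac{19190609129}{44092}$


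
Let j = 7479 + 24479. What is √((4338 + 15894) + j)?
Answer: √52190 ≈ 228.45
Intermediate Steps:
j = 31958
√((4338 + 15894) + j) = √((4338 + 15894) + 31958) = √(20232 + 31958) = √52190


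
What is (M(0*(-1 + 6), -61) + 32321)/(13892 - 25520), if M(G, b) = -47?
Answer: -1793/646 ≈ -2.7755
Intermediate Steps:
(M(0*(-1 + 6), -61) + 32321)/(13892 - 25520) = (-47 + 32321)/(13892 - 25520) = 32274/(-11628) = 32274*(-1/11628) = -1793/646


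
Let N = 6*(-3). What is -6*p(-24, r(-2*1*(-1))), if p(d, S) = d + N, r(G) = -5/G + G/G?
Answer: 252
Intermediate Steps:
r(G) = 1 - 5/G (r(G) = -5/G + 1 = 1 - 5/G)
N = -18
p(d, S) = -18 + d (p(d, S) = d - 18 = -18 + d)
-6*p(-24, r(-2*1*(-1))) = -6*(-18 - 24) = -6*(-42) = 252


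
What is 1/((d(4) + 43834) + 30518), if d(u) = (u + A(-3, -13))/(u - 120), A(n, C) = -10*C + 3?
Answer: 116/8624695 ≈ 1.3450e-5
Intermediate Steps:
A(n, C) = 3 - 10*C
d(u) = (133 + u)/(-120 + u) (d(u) = (u + (3 - 10*(-13)))/(u - 120) = (u + (3 + 130))/(-120 + u) = (u + 133)/(-120 + u) = (133 + u)/(-120 + u))
1/((d(4) + 43834) + 30518) = 1/(((133 + 4)/(-120 + 4) + 43834) + 30518) = 1/((137/(-116) + 43834) + 30518) = 1/((-1/116*137 + 43834) + 30518) = 1/((-137/116 + 43834) + 30518) = 1/(5084607/116 + 30518) = 1/(8624695/116) = 116/8624695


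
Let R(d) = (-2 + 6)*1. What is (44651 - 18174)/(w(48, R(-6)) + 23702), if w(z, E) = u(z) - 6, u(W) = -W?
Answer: 26477/23648 ≈ 1.1196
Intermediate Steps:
R(d) = 4 (R(d) = 4*1 = 4)
w(z, E) = -6 - z (w(z, E) = -z - 6 = -6 - z)
(44651 - 18174)/(w(48, R(-6)) + 23702) = (44651 - 18174)/((-6 - 1*48) + 23702) = 26477/((-6 - 48) + 23702) = 26477/(-54 + 23702) = 26477/23648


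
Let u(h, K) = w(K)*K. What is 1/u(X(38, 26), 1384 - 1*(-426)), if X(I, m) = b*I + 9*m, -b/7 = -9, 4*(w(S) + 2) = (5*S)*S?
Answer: 1/7412172630 ≈ 1.3491e-10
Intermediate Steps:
w(S) = -2 + 5*S²/4 (w(S) = -2 + ((5*S)*S)/4 = -2 + (5*S²)/4 = -2 + 5*S²/4)
b = 63 (b = -7*(-9) = 63)
X(I, m) = 9*m + 63*I (X(I, m) = 63*I + 9*m = 9*m + 63*I)
u(h, K) = K*(-2 + 5*K²/4) (u(h, K) = (-2 + 5*K²/4)*K = K*(-2 + 5*K²/4))
1/u(X(38, 26), 1384 - 1*(-426)) = 1/((1384 - 1*(-426))*(-8 + 5*(1384 - 1*(-426))²)/4) = 1/((1384 + 426)*(-8 + 5*(1384 + 426)²)/4) = 1/((¼)*1810*(-8 + 5*1810²)) = 1/((¼)*1810*(-8 + 5*3276100)) = 1/((¼)*1810*(-8 + 16380500)) = 1/((¼)*1810*16380492) = 1/7412172630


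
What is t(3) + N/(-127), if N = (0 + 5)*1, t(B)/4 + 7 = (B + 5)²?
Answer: 28951/127 ≈ 227.96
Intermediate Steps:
t(B) = -28 + 4*(5 + B)² (t(B) = -28 + 4*(B + 5)² = -28 + 4*(5 + B)²)
N = 5 (N = 5*1 = 5)
t(3) + N/(-127) = (-28 + 4*(5 + 3)²) + 5/(-127) = (-28 + 4*8²) + 5*(-1/127) = (-28 + 4*64) - 5/127 = (-28 + 256) - 5/127 = 228 - 5/127 = 28951/127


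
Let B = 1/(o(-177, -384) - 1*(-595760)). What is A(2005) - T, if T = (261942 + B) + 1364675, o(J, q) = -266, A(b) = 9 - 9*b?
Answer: -979380993583/595494 ≈ -1.6447e+6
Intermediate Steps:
B = 1/595494 (B = 1/(-266 - 1*(-595760)) = 1/(-266 + 595760) = 1/595494 ≈ 1.6793e-6)
T = 968640663799/595494 (T = (261942 + 1/595494) + 1364675 = 155984889349/595494 + 1364675 = 968640663799/595494 ≈ 1.6266e+6)
A(2005) - T = (9 - 9*2005) - 1*968640663799/595494 = (9 - 18045) - 968640663799/595494 = -18036 - 968640663799/595494 = -979380993583/595494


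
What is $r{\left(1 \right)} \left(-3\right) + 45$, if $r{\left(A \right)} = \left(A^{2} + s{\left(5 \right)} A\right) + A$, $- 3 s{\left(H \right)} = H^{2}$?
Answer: $64$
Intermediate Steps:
$s{\left(H \right)} = - \frac{H^{2}}{3}$
$r{\left(A \right)} = A^{2} - \frac{22 A}{3}$ ($r{\left(A \right)} = \left(A^{2} + - \frac{5^{2}}{3} A\right) + A = \left(A^{2} + \left(- \frac{1}{3}\right) 25 A\right) + A = \left(A^{2} - \frac{25 A}{3}\right) + A = A^{2} - \frac{22 A}{3}$)
$r{\left(1 \right)} \left(-3\right) + 45 = \frac{1}{3} \cdot 1 \left(-22 + 3 \cdot 1\right) \left(-3\right) + 45 = \frac{1}{3} \cdot 1 \left(-22 + 3\right) \left(-3\right) + 45 = \frac{1}{3} \cdot 1 \left(-19\right) \left(-3\right) + 45 = \left(- \frac{19}{3}\right) \left(-3\right) + 45 = 19 + 45 = 64$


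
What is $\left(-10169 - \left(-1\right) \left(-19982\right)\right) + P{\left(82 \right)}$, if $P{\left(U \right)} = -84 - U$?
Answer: $-30317$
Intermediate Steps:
$\left(-10169 - \left(-1\right) \left(-19982\right)\right) + P{\left(82 \right)} = \left(-10169 - \left(-1\right) \left(-19982\right)\right) - 166 = \left(-10169 - 19982\right) - 166 = -30151 - 166 = -30317$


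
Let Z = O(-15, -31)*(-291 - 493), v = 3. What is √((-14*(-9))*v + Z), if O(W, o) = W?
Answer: 17*√42 ≈ 110.17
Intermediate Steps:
Z = 11760 (Z = -15*(-291 - 493) = -15*(-784) = 11760)
√((-14*(-9))*v + Z) = √(-14*(-9)*3 + 11760) = √(126*3 + 11760) = √(378 + 11760) = √12138 = 17*√42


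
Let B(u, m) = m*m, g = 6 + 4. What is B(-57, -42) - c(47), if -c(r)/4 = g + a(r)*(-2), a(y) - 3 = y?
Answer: 1404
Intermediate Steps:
a(y) = 3 + y
g = 10
B(u, m) = m**2
c(r) = -16 + 8*r (c(r) = -4*(10 + (3 + r)*(-2)) = -4*(10 + (-6 - 2*r)) = -4*(4 - 2*r) = -16 + 8*r)
B(-57, -42) - c(47) = (-42)**2 - (-16 + 8*47) = 1764 - (-16 + 376) = 1764 - 1*360 = 1764 - 360 = 1404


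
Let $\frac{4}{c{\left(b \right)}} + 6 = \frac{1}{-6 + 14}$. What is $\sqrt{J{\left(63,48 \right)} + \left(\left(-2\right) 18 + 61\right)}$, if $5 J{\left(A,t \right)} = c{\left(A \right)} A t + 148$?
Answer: $\frac{7 i \sqrt{402555}}{235} \approx 18.899 i$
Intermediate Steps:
$c{\left(b \right)} = - \frac{32}{47}$ ($c{\left(b \right)} = \frac{4}{-6 + \frac{1}{-6 + 14}} = \frac{4}{-6 + \frac{1}{8}} = \frac{4}{- \frac{47}{8}} = 4 \left(- \frac{8}{47}\right) = - \frac{32}{47}$)
$J{\left(A,t \right)} = \frac{148}{5} - \frac{32 A t}{235}$ ($J{\left(A,t \right)} = \frac{- \frac{32 A}{47} t + 148}{5} = \frac{- \frac{32 A t}{47} + 148}{5} = \frac{148 - \frac{32 A t}{47}}{5} = \frac{148}{5} - \frac{32 A t}{235}$)
$\sqrt{J{\left(63,48 \right)} + \left(\left(-2\right) 18 + 61\right)} = \sqrt{\left(\frac{148}{5} - \frac{2016}{235} \cdot 48\right) + \left(\left(-2\right) 18 + 61\right)} = \sqrt{\left(\frac{148}{5} - \frac{96768}{235}\right) + \left(-36 + 61\right)} = \sqrt{- \frac{89812}{235} + 25} = \sqrt{- \frac{83937}{235}} = \frac{7 i \sqrt{402555}}{235}$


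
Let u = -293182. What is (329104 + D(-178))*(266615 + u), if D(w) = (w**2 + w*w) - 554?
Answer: -10412085506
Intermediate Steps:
D(w) = -554 + 2*w**2 (D(w) = (w**2 + w**2) - 554 = 2*w**2 - 554 = -554 + 2*w**2)
(329104 + D(-178))*(266615 + u) = (329104 + (-554 + 2*(-178)**2))*(266615 - 293182) = (329104 + (-554 + 2*31684))*(-26567) = (329104 + (-554 + 63368))*(-26567) = (329104 + 62814)*(-26567) = 391918*(-26567) = -10412085506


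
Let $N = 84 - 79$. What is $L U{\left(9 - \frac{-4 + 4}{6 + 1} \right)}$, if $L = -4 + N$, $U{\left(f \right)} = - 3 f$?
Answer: $-27$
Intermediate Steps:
$N = 5$ ($N = 84 - 79 = 5$)
$L = 1$ ($L = -4 + 5 = 1$)
$L U{\left(9 - \frac{-4 + 4}{6 + 1} \right)} = 1 \left(- 3 \left(9 - \frac{-4 + 4}{6 + 1}\right)\right) = 1 \left(- 3 \left(9 - \frac{0}{7}\right)\right) = 1 \left(- 3 \left(9 - 0 \cdot \frac{1}{7}\right)\right) = 1 \left(- 3 \left(9 - 0\right)\right) = 1 \left(- 3 \left(9 + 0\right)\right) = 1 \left(\left(-3\right) 9\right) = 1 \left(-27\right) = -27$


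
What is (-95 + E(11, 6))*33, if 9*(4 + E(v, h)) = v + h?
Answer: -9614/3 ≈ -3204.7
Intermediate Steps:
E(v, h) = -4 + h/9 + v/9 (E(v, h) = -4 + (v + h)/9 = -4 + (h + v)/9 = -4 + (h/9 + v/9) = -4 + h/9 + v/9)
(-95 + E(11, 6))*33 = (-95 + (-4 + (⅑)*6 + (⅑)*11))*33 = (-95 + (-4 + ⅔ + 11/9))*33 = (-95 - 19/9)*33 = -874/9*33 = -9614/3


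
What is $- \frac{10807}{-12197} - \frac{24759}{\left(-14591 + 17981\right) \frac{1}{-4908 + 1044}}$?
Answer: $\frac{194484782767}{6891305} \approx 28222.0$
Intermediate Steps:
$- \frac{10807}{-12197} - \frac{24759}{\left(-14591 + 17981\right) \frac{1}{-4908 + 1044}} = \left(-10807\right) \left(- \frac{1}{12197}\right) - \frac{24759}{3390 \frac{1}{-3864}} = \frac{10807}{12197} - \frac{24759}{3390 \left(- \frac{1}{3864}\right)} = \frac{10807}{12197} - \frac{24759}{- \frac{565}{644}} = \frac{10807}{12197} - - \frac{15944796}{565} = \frac{10807}{12197} + \frac{15944796}{565} = \frac{194484782767}{6891305}$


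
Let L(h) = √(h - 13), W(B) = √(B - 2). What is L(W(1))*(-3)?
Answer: -3*√(-13 + I) ≈ -0.41572 - 10.825*I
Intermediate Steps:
W(B) = √(-2 + B)
L(h) = √(-13 + h)
L(W(1))*(-3) = √(-13 + √(-2 + 1))*(-3) = √(-13 + √(-1))*(-3) = √(-13 + I)*(-3) = -3*√(-13 + I)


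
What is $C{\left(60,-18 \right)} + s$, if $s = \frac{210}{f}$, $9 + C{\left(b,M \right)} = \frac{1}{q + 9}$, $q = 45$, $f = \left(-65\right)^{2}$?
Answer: $- \frac{407557}{45630} \approx -8.9318$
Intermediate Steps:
$f = 4225$
$C{\left(b,M \right)} = - \frac{485}{54}$ ($C{\left(b,M \right)} = -9 + \frac{1}{45 + 9} = -9 + \frac{1}{54} = - \frac{485}{54}$)
$s = \frac{42}{845}$ ($s = \frac{210}{4225} = 210 \cdot \frac{1}{4225} = \frac{42}{845} \approx 0.049704$)
$C{\left(60,-18 \right)} + s = - \frac{485}{54} + \frac{42}{845} = - \frac{407557}{45630}$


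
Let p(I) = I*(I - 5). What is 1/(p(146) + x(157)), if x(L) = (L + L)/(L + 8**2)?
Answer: 221/4549820 ≈ 4.8573e-5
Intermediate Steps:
p(I) = I*(-5 + I)
x(L) = 2*L/(64 + L) (x(L) = (2*L)/(L + 64) = (2*L)/(64 + L) = 2*L/(64 + L))
1/(p(146) + x(157)) = 1/(146*(-5 + 146) + 2*157/(64 + 157)) = 1/(146*141 + 2*157/221) = 1/(20586 + 2*157*(1/221)) = 1/(20586 + 314/221) = 1/(4549820/221) = 221/4549820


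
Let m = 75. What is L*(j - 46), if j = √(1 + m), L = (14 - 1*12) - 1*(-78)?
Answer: -3680 + 160*√19 ≈ -2982.6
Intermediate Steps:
L = 80 (L = (14 - 12) + 78 = 2 + 78 = 80)
j = 2*√19 (j = √(1 + 75) = √76 = 2*√19 ≈ 8.7178)
L*(j - 46) = 80*(2*√19 - 46) = 80*(-46 + 2*√19) = -3680 + 160*√19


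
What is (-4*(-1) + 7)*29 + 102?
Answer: 421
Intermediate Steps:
(-4*(-1) + 7)*29 + 102 = (4 + 7)*29 + 102 = 11*29 + 102 = 319 + 102 = 421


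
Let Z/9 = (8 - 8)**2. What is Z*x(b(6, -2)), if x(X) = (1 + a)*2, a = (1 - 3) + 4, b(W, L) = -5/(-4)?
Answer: 0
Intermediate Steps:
b(W, L) = 5/4 (b(W, L) = -5*(-1/4) = 5/4)
a = 2 (a = -2 + 4 = 2)
x(X) = 6 (x(X) = (1 + 2)*2 = 3*2 = 6)
Z = 0 (Z = 9*(8 - 8)**2 = 9*0**2 = 9*0 = 0)
Z*x(b(6, -2)) = 0*6 = 0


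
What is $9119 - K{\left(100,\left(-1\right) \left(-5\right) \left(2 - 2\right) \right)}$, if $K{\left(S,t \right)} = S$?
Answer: $9019$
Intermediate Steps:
$9119 - K{\left(100,\left(-1\right) \left(-5\right) \left(2 - 2\right) \right)} = 9119 - 100 = 9019$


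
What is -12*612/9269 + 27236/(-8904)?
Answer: -79460365/20632794 ≈ -3.8512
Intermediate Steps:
-12*612/9269 + 27236/(-8904) = -7344*1/9269 + 27236*(-1/8904) = -7344/9269 - 6809/2226 = -79460365/20632794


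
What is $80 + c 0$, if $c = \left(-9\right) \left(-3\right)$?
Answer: $80$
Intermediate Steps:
$c = 27$
$80 + c 0 = 80 + 27 \cdot 0 = 80 + 0 = 80$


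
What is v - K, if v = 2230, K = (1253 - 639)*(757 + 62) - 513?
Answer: -500123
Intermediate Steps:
K = 502353 (K = 614*819 - 513 = 502866 - 513 = 502353)
v - K = 2230 - 1*502353 = 2230 - 502353 = -500123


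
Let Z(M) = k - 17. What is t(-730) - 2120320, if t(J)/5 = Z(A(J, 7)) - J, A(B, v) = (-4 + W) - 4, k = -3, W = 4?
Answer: -2116770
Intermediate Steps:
A(B, v) = -4 (A(B, v) = (-4 + 4) - 4 = 0 - 4 = -4)
Z(M) = -20 (Z(M) = -3 - 17 = -20)
t(J) = -100 - 5*J (t(J) = 5*(-20 - J) = -100 - 5*J)
t(-730) - 2120320 = (-100 - 5*(-730)) - 2120320 = (-100 + 3650) - 2120320 = 3550 - 2120320 = -2116770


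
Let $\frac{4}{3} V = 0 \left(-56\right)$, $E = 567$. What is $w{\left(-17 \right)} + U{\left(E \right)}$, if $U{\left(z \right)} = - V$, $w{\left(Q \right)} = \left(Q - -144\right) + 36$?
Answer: $163$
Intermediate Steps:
$V = 0$ ($V = \frac{3 \cdot 0 \left(-56\right)}{4} = \frac{3}{4} \cdot 0 = 0$)
$w{\left(Q \right)} = 180 + Q$ ($w{\left(Q \right)} = \left(Q + 144\right) + 36 = \left(144 + Q\right) + 36 = 180 + Q$)
$U{\left(z \right)} = 0$ ($U{\left(z \right)} = \left(-1\right) 0 = 0$)
$w{\left(-17 \right)} + U{\left(E \right)} = \left(180 - 17\right) + 0 = 163 + 0 = 163$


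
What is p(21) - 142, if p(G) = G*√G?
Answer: -142 + 21*√21 ≈ -45.766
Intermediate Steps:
p(G) = G^(3/2)
p(21) - 142 = 21^(3/2) - 142 = 21*√21 - 142 = -142 + 21*√21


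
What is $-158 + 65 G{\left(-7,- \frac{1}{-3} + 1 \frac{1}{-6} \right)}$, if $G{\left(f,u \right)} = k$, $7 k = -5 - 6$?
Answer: $- \frac{1821}{7} \approx -260.14$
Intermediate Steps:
$k = - \frac{11}{7}$ ($k = \frac{-5 - 6}{7} = \frac{1}{7} \left(-11\right) = - \frac{11}{7} \approx -1.5714$)
$G{\left(f,u \right)} = - \frac{11}{7}$
$-158 + 65 G{\left(-7,- \frac{1}{-3} + 1 \frac{1}{-6} \right)} = -158 + 65 \left(- \frac{11}{7}\right) = -158 - \frac{715}{7} = - \frac{1821}{7}$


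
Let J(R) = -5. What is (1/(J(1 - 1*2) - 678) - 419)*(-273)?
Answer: 78126594/683 ≈ 1.1439e+5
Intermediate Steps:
(1/(J(1 - 1*2) - 678) - 419)*(-273) = (1/(-5 - 678) - 419)*(-273) = (1/(-683) - 419)*(-273) = (-1/683 - 419)*(-273) = -286178/683*(-273) = 78126594/683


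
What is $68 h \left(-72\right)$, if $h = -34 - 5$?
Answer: $190944$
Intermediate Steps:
$h = -39$
$68 h \left(-72\right) = 68 \left(-39\right) \left(-72\right) = \left(-2652\right) \left(-72\right) = 190944$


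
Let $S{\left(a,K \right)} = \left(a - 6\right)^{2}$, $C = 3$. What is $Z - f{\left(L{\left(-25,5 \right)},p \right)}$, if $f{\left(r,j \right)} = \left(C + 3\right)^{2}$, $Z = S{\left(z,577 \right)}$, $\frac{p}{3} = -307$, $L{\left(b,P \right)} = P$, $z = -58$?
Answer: $4060$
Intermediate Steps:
$p = -921$ ($p = 3 \left(-307\right) = -921$)
$S{\left(a,K \right)} = \left(-6 + a\right)^{2}$
$Z = 4096$ ($Z = \left(-6 - 58\right)^{2} = \left(-64\right)^{2} = 4096$)
$f{\left(r,j \right)} = 36$ ($f{\left(r,j \right)} = \left(3 + 3\right)^{2} = 6^{2} = 36$)
$Z - f{\left(L{\left(-25,5 \right)},p \right)} = 4096 - 36 = 4060$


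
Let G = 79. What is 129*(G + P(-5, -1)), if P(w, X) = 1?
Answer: 10320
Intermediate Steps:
129*(G + P(-5, -1)) = 129*(79 + 1) = 129*80 = 10320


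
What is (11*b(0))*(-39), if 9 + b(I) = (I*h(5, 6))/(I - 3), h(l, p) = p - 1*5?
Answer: 3861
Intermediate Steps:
h(l, p) = -5 + p (h(l, p) = p - 5 = -5 + p)
b(I) = -9 + I/(-3 + I) (b(I) = -9 + (I*(-5 + 6))/(I - 3) = -9 + (I*1)/(-3 + I) = -9 + I/(-3 + I))
(11*b(0))*(-39) = (11*((27 - 8*0)/(-3 + 0)))*(-39) = (11*((27 + 0)/(-3)))*(-39) = (11*(-⅓*27))*(-39) = (11*(-9))*(-39) = -99*(-39) = 3861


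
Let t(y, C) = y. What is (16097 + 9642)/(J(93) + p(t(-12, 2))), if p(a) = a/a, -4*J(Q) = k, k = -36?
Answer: 25739/10 ≈ 2573.9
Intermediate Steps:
J(Q) = 9 (J(Q) = -¼*(-36) = 9)
p(a) = 1
(16097 + 9642)/(J(93) + p(t(-12, 2))) = (16097 + 9642)/(9 + 1) = 25739/10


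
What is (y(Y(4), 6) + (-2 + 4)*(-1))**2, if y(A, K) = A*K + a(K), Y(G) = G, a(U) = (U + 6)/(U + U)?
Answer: 529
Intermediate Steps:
a(U) = (6 + U)/(2*U) (a(U) = (6 + U)/((2*U)) = (6 + U)*(1/(2*U)) = (6 + U)/(2*U))
y(A, K) = A*K + (6 + K)/(2*K)
(y(Y(4), 6) + (-2 + 4)*(-1))**2 = ((1/2 + 3/6 + 4*6) + (-2 + 4)*(-1))**2 = ((1/2 + 3*(1/6) + 24) + 2*(-1))**2 = ((1/2 + 1/2 + 24) - 2)**2 = (25 - 2)**2 = 23**2 = 529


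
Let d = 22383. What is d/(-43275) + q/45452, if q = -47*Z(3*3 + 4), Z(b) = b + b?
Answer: -178372361/327822550 ≈ -0.54411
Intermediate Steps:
Z(b) = 2*b
q = -1222 (q = -94*(3*3 + 4) = -94*(9 + 4) = -94*13 = -47*26 = -1222)
d/(-43275) + q/45452 = 22383/(-43275) - 1222/45452 = 22383*(-1/43275) - 1222*1/45452 = -7461/14425 - 611/22726 = -178372361/327822550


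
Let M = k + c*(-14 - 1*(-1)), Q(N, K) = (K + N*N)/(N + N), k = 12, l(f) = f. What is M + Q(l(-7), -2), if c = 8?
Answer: -1335/14 ≈ -95.357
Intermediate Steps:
Q(N, K) = (K + N²)/(2*N) (Q(N, K) = (K + N²)/((2*N)) = (K + N²)*(1/(2*N)) = (K + N²)/(2*N))
M = -92 (M = 12 + 8*(-14 - 1*(-1)) = 12 + 8*(-14 + 1) = 12 + 8*(-13) = 12 - 104 = -92)
M + Q(l(-7), -2) = -92 + (½)*(-2 + (-7)²)/(-7) = -92 + (½)*(-⅐)*(-2 + 49) = -92 + (½)*(-⅐)*47 = -92 - 47/14 = -1335/14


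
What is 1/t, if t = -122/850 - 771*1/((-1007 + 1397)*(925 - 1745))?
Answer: -362440/51147 ≈ -7.0862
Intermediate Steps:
t = -51147/362440 (t = -122*1/850 - 771/(390*(-820)) = -61/425 - 771/(-319800) = -61/425 - 771*(-1/319800) = -61/425 + 257/106600 = -51147/362440 ≈ -0.14112)
1/t = 1/(-51147/362440) = -362440/51147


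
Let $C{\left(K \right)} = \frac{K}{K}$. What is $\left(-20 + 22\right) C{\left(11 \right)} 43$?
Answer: $86$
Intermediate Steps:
$C{\left(K \right)} = 1$
$\left(-20 + 22\right) C{\left(11 \right)} 43 = \left(-20 + 22\right) 1 \cdot 43 = 2 \cdot 1 \cdot 43 = 2 \cdot 43 = 86$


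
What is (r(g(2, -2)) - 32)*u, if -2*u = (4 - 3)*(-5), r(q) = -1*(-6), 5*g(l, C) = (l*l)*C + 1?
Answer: -65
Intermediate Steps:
g(l, C) = ⅕ + C*l²/5 (g(l, C) = ((l*l)*C + 1)/5 = (l²*C + 1)/5 = (C*l² + 1)/5 = (1 + C*l²)/5 = ⅕ + C*l²/5)
r(q) = 6
u = 5/2 (u = -(4 - 3)*(-5)/2 = -(-5)/2 = -½*(-5) = 5/2 ≈ 2.5000)
(r(g(2, -2)) - 32)*u = (6 - 32)*(5/2) = -26*5/2 = -65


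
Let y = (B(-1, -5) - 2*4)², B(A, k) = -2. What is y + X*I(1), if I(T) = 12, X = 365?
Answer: 4480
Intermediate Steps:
y = 100 (y = (-2 - 2*4)² = (-2 - 8)² = (-10)² = 100)
y + X*I(1) = 100 + 365*12 = 100 + 4380 = 4480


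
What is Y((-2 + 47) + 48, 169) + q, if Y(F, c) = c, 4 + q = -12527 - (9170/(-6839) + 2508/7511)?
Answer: -90708020320/7338247 ≈ -12361.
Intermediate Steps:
q = -91948184063/7338247 (q = -4 + (-12527 - (9170/(-6839) + 2508/7511)) = -4 + (-12527 - (9170*(-1/6839) + 2508*(1/7511))) = -4 + (-12527 - (-1310/977 + 2508/7511)) = -4 + (-12527 - 1*(-7389094/7338247)) = -4 + (-12527 + 7389094/7338247) = -4 - 91918831075/7338247 = -91948184063/7338247 ≈ -12530.)
Y((-2 + 47) + 48, 169) + q = 169 - 91948184063/7338247 = -90708020320/7338247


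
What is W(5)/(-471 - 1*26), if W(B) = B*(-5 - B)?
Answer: 50/497 ≈ 0.10060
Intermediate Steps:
W(5)/(-471 - 1*26) = (-1*5*(5 + 5))/(-471 - 1*26) = (-1*5*10)/(-471 - 26) = -50/(-497) = -50*(-1/497) = 50/497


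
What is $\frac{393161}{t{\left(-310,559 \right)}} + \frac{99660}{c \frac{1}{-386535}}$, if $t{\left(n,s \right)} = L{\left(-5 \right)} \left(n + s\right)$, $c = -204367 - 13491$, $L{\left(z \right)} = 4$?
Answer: $\frac{19226821528369}{108493284} \approx 1.7722 \cdot 10^{5}$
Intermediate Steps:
$c = -217858$ ($c = -204367 + \left(-76981 + 63490\right) = -204367 - 13491 = -217858$)
$t{\left(n,s \right)} = 4 n + 4 s$ ($t{\left(n,s \right)} = 4 \left(n + s\right) = 4 n + 4 s$)
$\frac{393161}{t{\left(-310,559 \right)}} + \frac{99660}{c \frac{1}{-386535}} = \frac{393161}{4 \left(-310\right) + 4 \cdot 559} + \frac{99660}{\left(-217858\right) \frac{1}{-386535}} = \frac{393161}{-1240 + 2236} + \frac{99660}{\left(-217858\right) \left(- \frac{1}{386535}\right)} = \frac{393161}{996} + \frac{99660}{\frac{217858}{386535}} = 393161 \cdot \frac{1}{996} + 99660 \cdot \frac{386535}{217858} = \frac{393161}{996} + \frac{19261039050}{108929} = \frac{19226821528369}{108493284}$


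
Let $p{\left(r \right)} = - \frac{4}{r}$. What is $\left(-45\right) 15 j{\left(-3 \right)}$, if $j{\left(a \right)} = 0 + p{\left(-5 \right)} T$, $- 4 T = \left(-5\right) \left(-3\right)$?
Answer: $2025$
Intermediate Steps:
$T = - \frac{15}{4}$ ($T = - \frac{\left(-5\right) \left(-3\right)}{4} = \left(- \frac{1}{4}\right) 15 = - \frac{15}{4} \approx -3.75$)
$j{\left(a \right)} = -3$ ($j{\left(a \right)} = 0 + - \frac{4}{-5} \left(- \frac{15}{4}\right) = 0 + \left(-4\right) \left(- \frac{1}{5}\right) \left(- \frac{15}{4}\right) = 0 + \frac{4}{5} \left(- \frac{15}{4}\right) = 0 - 3 = -3$)
$\left(-45\right) 15 j{\left(-3 \right)} = \left(-45\right) 15 \left(-3\right) = \left(-675\right) \left(-3\right) = 2025$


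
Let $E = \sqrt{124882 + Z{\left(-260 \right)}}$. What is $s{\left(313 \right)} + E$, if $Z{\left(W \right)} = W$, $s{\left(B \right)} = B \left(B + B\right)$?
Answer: $195938 + \sqrt{124622} \approx 1.9629 \cdot 10^{5}$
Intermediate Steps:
$s{\left(B \right)} = 2 B^{2}$ ($s{\left(B \right)} = B 2 B = 2 B^{2}$)
$E = \sqrt{124622}$ ($E = \sqrt{124882 - 260} = \sqrt{124622} \approx 353.02$)
$s{\left(313 \right)} + E = 2 \cdot 313^{2} + \sqrt{124622} = 2 \cdot 97969 + \sqrt{124622} = 195938 + \sqrt{124622}$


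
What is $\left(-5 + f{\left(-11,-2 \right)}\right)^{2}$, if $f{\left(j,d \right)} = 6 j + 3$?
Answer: $4624$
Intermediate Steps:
$f{\left(j,d \right)} = 3 + 6 j$
$\left(-5 + f{\left(-11,-2 \right)}\right)^{2} = \left(-5 + \left(3 + 6 \left(-11\right)\right)\right)^{2} = \left(-5 + \left(3 - 66\right)\right)^{2} = \left(-5 - 63\right)^{2} = \left(-68\right)^{2} = 4624$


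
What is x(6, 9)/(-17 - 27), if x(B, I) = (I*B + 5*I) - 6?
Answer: -93/44 ≈ -2.1136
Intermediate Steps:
x(B, I) = -6 + 5*I + B*I (x(B, I) = (B*I + 5*I) - 6 = (5*I + B*I) - 6 = -6 + 5*I + B*I)
x(6, 9)/(-17 - 27) = (-6 + 5*9 + 6*9)/(-17 - 27) = (-6 + 45 + 54)/(-44) = 93*(-1/44) = -93/44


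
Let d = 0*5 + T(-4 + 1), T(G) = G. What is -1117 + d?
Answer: -1120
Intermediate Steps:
d = -3 (d = 0*5 + (-4 + 1) = 0 - 3 = -3)
-1117 + d = -1117 - 3 = -1120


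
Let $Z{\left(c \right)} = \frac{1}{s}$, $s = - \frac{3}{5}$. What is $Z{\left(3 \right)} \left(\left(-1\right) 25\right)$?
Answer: $\frac{125}{3} \approx 41.667$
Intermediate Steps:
$s = - \frac{3}{5}$ ($s = \left(-3\right) \frac{1}{5} = - \frac{3}{5} \approx -0.6$)
$Z{\left(c \right)} = - \frac{5}{3}$ ($Z{\left(c \right)} = \frac{1}{- \frac{3}{5}} = - \frac{5}{3}$)
$Z{\left(3 \right)} \left(\left(-1\right) 25\right) = - \frac{5 \left(\left(-1\right) 25\right)}{3} = \left(- \frac{5}{3}\right) \left(-25\right) = \frac{125}{3}$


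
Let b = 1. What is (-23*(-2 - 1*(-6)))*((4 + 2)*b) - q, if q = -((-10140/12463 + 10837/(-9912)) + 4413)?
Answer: 476726332205/123533256 ≈ 3859.1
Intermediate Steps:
q = -544916689517/123533256 (q = -((-10140*1/12463 + 10837*(-1/9912)) + 4413) = -((-10140/12463 - 10837/9912) + 4413) = -(-235569211/123533256 + 4413) = -1*544916689517/123533256 = -544916689517/123533256 ≈ -4411.1)
(-23*(-2 - 1*(-6)))*((4 + 2)*b) - q = (-23*(-2 - 1*(-6)))*((4 + 2)*1) - 1*(-544916689517/123533256) = (-23*(-2 + 6))*(6*1) + 544916689517/123533256 = -23*4*6 + 544916689517/123533256 = -92*6 + 544916689517/123533256 = -552 + 544916689517/123533256 = 476726332205/123533256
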